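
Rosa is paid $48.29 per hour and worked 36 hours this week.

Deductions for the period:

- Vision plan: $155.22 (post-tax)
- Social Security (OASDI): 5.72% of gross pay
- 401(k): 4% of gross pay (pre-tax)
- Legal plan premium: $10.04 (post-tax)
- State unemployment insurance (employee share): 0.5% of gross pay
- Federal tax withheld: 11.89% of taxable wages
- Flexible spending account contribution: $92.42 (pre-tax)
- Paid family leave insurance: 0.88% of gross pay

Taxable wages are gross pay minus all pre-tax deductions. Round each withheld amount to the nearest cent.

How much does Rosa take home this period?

$1100.35

Gross pay: 36 × $48.29 = $1738.44
Flexible spending account contribution: $92.42
401(k): $1738.44 × 0.04 = $69.54
Pre-tax total = $92.42 + $69.54 = $161.96
Taxable wages = $1738.44 − $161.96 = $1576.48
Federal tax withheld: $1576.48 × 0.1189 = $187.44
State unemployment insurance (employee share): $1738.44 × 0.005 = $8.69
Social Security (OASDI): $1738.44 × 0.0572 = $99.44
Paid family leave insurance: $1738.44 × 0.0088 = $15.30
Legal plan premium: $10.04
Vision plan: $155.22
Total deductions = $92.42 + $69.54 + $187.44 + $8.69 + $99.44 + $15.30 + $10.04 + $155.22 = $638.09
Net pay = $1738.44 − $638.09 = $1100.35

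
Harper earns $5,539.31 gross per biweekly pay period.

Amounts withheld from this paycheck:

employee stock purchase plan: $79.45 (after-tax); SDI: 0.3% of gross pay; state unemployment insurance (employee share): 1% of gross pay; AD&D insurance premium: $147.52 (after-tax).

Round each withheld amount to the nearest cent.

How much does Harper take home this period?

SDI: $5,539.31 × 0.003 = $16.62
State unemployment insurance (employee share): $5,539.31 × 0.01 = $55.39
Employee stock purchase plan: $79.45
AD&D insurance premium: $147.52
Total deductions = $16.62 + $55.39 + $79.45 + $147.52 = $298.98
Net pay = $5,539.31 − $298.98 = $5,240.33

$5,240.33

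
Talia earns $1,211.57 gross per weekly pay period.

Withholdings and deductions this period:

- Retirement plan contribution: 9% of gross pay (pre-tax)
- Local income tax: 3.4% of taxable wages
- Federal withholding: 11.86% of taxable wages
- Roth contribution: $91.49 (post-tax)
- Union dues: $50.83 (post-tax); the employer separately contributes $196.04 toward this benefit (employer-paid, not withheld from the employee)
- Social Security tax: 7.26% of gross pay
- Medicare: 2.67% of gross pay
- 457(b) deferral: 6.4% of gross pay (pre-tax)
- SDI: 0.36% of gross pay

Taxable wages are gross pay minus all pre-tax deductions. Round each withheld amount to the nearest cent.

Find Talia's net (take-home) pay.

Retirement plan contribution: $1,211.57 × 0.09 = $109.04
457(b) deferral: $1,211.57 × 0.064 = $77.54
Pre-tax total = $109.04 + $77.54 = $186.58
Taxable wages = $1,211.57 − $186.58 = $1,024.99
Local income tax: $1,024.99 × 0.034 = $34.85
Federal withholding: $1,024.99 × 0.1186 = $121.56
Medicare: $1,211.57 × 0.0267 = $32.35
SDI: $1,211.57 × 0.0036 = $4.36
Social Security tax: $1,211.57 × 0.0726 = $87.96
Union dues: $50.83
Roth contribution: $91.49
(Employer's $196.04 toward union dues is not withheld from the employee.)
Total deductions = $109.04 + $77.54 + $34.85 + $121.56 + $32.35 + $4.36 + $87.96 + $50.83 + $91.49 = $609.98
Net pay = $1,211.57 − $609.98 = $601.59

$601.59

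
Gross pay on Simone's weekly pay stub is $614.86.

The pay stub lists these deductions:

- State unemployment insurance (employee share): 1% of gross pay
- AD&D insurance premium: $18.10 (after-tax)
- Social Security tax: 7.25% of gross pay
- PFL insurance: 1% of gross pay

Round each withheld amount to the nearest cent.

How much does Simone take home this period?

PFL insurance: $614.86 × 0.01 = $6.15
Social Security tax: $614.86 × 0.0725 = $44.58
State unemployment insurance (employee share): $614.86 × 0.01 = $6.15
AD&D insurance premium: $18.10
Total deductions = $6.15 + $44.58 + $6.15 + $18.10 = $74.98
Net pay = $614.86 − $74.98 = $539.88

$539.88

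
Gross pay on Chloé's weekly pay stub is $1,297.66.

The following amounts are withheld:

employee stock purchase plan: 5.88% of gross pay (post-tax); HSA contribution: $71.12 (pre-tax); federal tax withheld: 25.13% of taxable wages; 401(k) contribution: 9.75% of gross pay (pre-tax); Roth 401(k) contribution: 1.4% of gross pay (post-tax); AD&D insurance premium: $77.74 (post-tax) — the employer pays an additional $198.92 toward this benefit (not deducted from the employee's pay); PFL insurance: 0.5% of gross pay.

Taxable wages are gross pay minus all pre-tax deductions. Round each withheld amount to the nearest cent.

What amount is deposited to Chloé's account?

HSA contribution: $71.12
401(k) contribution: $1,297.66 × 0.0975 = $126.52
Pre-tax total = $71.12 + $126.52 = $197.64
Taxable wages = $1,297.66 − $197.64 = $1,100.02
Federal tax withheld: $1,100.02 × 0.2513 = $276.44
PFL insurance: $1,297.66 × 0.005 = $6.49
Roth 401(k) contribution: $1,297.66 × 0.014 = $18.17
Employee stock purchase plan: $1,297.66 × 0.0588 = $76.30
AD&D insurance premium: $77.74
(Employer's $198.92 toward AD&D insurance premium is not withheld from the employee.)
Total deductions = $71.12 + $126.52 + $276.44 + $6.49 + $18.17 + $76.30 + $77.74 = $652.78
Net pay = $1,297.66 − $652.78 = $644.88

$644.88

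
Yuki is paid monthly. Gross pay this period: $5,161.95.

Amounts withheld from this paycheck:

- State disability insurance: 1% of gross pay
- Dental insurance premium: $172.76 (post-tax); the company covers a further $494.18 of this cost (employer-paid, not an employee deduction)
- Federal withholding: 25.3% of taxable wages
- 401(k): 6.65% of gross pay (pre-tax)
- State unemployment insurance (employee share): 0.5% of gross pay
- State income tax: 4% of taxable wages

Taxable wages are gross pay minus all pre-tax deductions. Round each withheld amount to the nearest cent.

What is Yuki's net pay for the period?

401(k): $5,161.95 × 0.0665 = $343.27
Taxable wages = $5,161.95 − $343.27 = $4,818.68
Federal withholding: $4,818.68 × 0.253 = $1,219.13
State income tax: $4,818.68 × 0.04 = $192.75
State disability insurance: $5,161.95 × 0.01 = $51.62
State unemployment insurance (employee share): $5,161.95 × 0.005 = $25.81
Dental insurance premium: $172.76
(Employer's $494.18 toward dental insurance premium is not withheld from the employee.)
Total deductions = $343.27 + $1,219.13 + $192.75 + $51.62 + $25.81 + $172.76 = $2,005.34
Net pay = $5,161.95 − $2,005.34 = $3,156.61

$3,156.61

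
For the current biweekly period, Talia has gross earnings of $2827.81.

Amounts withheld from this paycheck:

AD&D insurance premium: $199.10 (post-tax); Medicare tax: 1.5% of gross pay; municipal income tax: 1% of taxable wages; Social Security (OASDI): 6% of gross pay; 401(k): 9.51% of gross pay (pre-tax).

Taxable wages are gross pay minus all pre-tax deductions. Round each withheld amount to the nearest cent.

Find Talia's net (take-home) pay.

401(k): $2827.81 × 0.0951 = $268.92
Taxable wages = $2827.81 − $268.92 = $2558.89
Municipal income tax: $2558.89 × 0.01 = $25.59
Medicare tax: $2827.81 × 0.015 = $42.42
Social Security (OASDI): $2827.81 × 0.06 = $169.67
AD&D insurance premium: $199.10
Total deductions = $268.92 + $25.59 + $42.42 + $169.67 + $199.10 = $705.70
Net pay = $2827.81 − $705.70 = $2122.11

$2122.11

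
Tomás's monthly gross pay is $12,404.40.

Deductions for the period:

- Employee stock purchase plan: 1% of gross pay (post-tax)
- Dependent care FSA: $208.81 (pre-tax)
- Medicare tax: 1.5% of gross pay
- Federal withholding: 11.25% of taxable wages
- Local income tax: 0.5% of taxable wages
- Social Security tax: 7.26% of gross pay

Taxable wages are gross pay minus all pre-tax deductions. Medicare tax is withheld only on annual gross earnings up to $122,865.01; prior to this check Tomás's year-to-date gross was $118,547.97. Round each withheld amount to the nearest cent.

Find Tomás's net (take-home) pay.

Dependent care FSA: $208.81
Taxable wages = $12,404.40 − $208.81 = $12,195.59
Local income tax: $12,195.59 × 0.005 = $60.98
Federal withholding: $12,195.59 × 0.1125 = $1,372.00
Social Security tax: $12,404.40 × 0.0726 = $900.56
Medicare tax: only $122,865.01 − $118,547.97 = $4,317.04 of this check is subject → $4,317.04 × 0.015 = $64.76
Employee stock purchase plan: $12,404.40 × 0.01 = $124.04
Total deductions = $208.81 + $60.98 + $1,372.00 + $900.56 + $64.76 + $124.04 = $2,731.15
Net pay = $12,404.40 − $2,731.15 = $9,673.25

$9,673.25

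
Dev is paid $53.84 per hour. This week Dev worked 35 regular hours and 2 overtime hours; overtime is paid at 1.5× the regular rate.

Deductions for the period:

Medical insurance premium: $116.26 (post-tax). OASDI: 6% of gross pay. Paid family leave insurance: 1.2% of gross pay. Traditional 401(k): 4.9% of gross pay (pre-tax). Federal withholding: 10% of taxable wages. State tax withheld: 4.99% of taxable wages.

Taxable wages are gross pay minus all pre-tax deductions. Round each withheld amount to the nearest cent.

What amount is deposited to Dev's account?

$1,390.44

Regular pay: 35 × $53.84 = $1,884.40
Overtime pay: 2 × $53.84 × 1.5 = $161.52
Gross pay = $1,884.40 + $161.52 = $2,045.92
Traditional 401(k): $2,045.92 × 0.049 = $100.25
Taxable wages = $2,045.92 − $100.25 = $1,945.67
Federal withholding: $1,945.67 × 0.1 = $194.57
State tax withheld: $1,945.67 × 0.0499 = $97.09
OASDI: $2,045.92 × 0.06 = $122.76
Paid family leave insurance: $2,045.92 × 0.012 = $24.55
Medical insurance premium: $116.26
Total deductions = $100.25 + $194.57 + $97.09 + $122.76 + $24.55 + $116.26 = $655.48
Net pay = $2,045.92 − $655.48 = $1,390.44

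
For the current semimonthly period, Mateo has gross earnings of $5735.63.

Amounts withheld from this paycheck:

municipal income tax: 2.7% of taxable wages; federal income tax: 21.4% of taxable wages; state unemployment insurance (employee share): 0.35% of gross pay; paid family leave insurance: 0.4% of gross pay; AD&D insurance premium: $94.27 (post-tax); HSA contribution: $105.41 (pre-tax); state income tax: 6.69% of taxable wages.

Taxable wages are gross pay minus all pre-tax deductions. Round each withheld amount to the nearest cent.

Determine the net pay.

$3759.39

HSA contribution: $105.41
Taxable wages = $5735.63 − $105.41 = $5630.22
State income tax: $5630.22 × 0.0669 = $376.66
Federal income tax: $5630.22 × 0.214 = $1204.87
Municipal income tax: $5630.22 × 0.027 = $152.02
State unemployment insurance (employee share): $5735.63 × 0.0035 = $20.07
Paid family leave insurance: $5735.63 × 0.004 = $22.94
AD&D insurance premium: $94.27
Total deductions = $105.41 + $376.66 + $1204.87 + $152.02 + $20.07 + $22.94 + $94.27 = $1976.24
Net pay = $5735.63 − $1976.24 = $3759.39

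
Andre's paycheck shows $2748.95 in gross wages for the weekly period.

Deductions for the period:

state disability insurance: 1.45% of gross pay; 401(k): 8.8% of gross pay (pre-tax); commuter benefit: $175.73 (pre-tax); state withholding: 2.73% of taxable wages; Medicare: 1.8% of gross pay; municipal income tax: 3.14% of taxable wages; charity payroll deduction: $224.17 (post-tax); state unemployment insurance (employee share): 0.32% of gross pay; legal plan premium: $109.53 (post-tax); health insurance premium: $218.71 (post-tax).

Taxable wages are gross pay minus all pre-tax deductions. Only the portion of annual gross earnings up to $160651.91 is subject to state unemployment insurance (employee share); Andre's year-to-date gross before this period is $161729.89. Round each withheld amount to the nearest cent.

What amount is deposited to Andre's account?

401(k): $2748.95 × 0.088 = $241.91
Commuter benefit: $175.73
Pre-tax total = $241.91 + $175.73 = $417.64
Taxable wages = $2748.95 − $417.64 = $2331.31
State withholding: $2331.31 × 0.0273 = $63.64
Municipal income tax: $2331.31 × 0.0314 = $73.20
State unemployment insurance (employee share): annual cap $160651.91 already reached (YTD $161729.89), so $0.00
State disability insurance: $2748.95 × 0.0145 = $39.86
Medicare: $2748.95 × 0.018 = $49.48
Health insurance premium: $218.71
Charity payroll deduction: $224.17
Legal plan premium: $109.53
Total deductions = $241.91 + $175.73 + $63.64 + $73.20 + $0.00 + $39.86 + $49.48 + $218.71 + $224.17 + $109.53 = $1196.23
Net pay = $2748.95 − $1196.23 = $1552.72

$1552.72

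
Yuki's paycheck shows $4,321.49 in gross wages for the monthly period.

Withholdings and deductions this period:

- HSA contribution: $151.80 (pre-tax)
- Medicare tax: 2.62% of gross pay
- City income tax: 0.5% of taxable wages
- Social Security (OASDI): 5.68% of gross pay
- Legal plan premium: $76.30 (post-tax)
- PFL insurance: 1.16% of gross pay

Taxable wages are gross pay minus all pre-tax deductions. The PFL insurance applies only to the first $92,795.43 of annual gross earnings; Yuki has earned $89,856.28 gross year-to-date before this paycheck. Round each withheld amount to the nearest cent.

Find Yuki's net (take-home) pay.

$3,679.77

HSA contribution: $151.80
Taxable wages = $4,321.49 − $151.80 = $4,169.69
City income tax: $4,169.69 × 0.005 = $20.85
PFL insurance: only $92,795.43 − $89,856.28 = $2,939.15 of this check is subject → $2,939.15 × 0.0116 = $34.09
Medicare tax: $4,321.49 × 0.0262 = $113.22
Social Security (OASDI): $4,321.49 × 0.0568 = $245.46
Legal plan premium: $76.30
Total deductions = $151.80 + $20.85 + $34.09 + $113.22 + $245.46 + $76.30 = $641.72
Net pay = $4,321.49 − $641.72 = $3,679.77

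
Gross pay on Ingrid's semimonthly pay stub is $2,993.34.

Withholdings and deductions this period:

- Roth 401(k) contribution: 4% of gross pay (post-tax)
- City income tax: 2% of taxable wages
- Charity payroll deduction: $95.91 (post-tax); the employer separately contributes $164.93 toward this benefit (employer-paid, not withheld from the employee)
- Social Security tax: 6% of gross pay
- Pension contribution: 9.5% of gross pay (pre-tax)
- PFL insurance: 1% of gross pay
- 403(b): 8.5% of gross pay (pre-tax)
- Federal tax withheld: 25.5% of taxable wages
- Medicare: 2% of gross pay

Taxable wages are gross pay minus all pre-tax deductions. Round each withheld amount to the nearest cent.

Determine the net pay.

$1,294.50

Pension contribution: $2,993.34 × 0.095 = $284.37
403(b): $2,993.34 × 0.085 = $254.43
Pre-tax total = $284.37 + $254.43 = $538.80
Taxable wages = $2,993.34 − $538.80 = $2,454.54
City income tax: $2,454.54 × 0.02 = $49.09
Federal tax withheld: $2,454.54 × 0.255 = $625.91
PFL insurance: $2,993.34 × 0.01 = $29.93
Medicare: $2,993.34 × 0.02 = $59.87
Social Security tax: $2,993.34 × 0.06 = $179.60
Roth 401(k) contribution: $2,993.34 × 0.04 = $119.73
Charity payroll deduction: $95.91
(Employer's $164.93 toward charity payroll deduction is not withheld from the employee.)
Total deductions = $284.37 + $254.43 + $49.09 + $625.91 + $29.93 + $59.87 + $179.60 + $119.73 + $95.91 = $1,698.84
Net pay = $2,993.34 − $1,698.84 = $1,294.50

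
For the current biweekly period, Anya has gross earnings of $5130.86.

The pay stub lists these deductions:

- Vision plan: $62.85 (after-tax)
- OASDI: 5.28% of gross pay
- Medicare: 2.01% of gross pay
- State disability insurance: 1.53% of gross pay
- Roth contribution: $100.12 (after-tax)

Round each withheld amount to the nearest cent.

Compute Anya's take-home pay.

$4515.35

Medicare: $5130.86 × 0.0201 = $103.13
OASDI: $5130.86 × 0.0528 = $270.91
State disability insurance: $5130.86 × 0.0153 = $78.50
Vision plan: $62.85
Roth contribution: $100.12
Total deductions = $103.13 + $270.91 + $78.50 + $62.85 + $100.12 = $615.51
Net pay = $5130.86 − $615.51 = $4515.35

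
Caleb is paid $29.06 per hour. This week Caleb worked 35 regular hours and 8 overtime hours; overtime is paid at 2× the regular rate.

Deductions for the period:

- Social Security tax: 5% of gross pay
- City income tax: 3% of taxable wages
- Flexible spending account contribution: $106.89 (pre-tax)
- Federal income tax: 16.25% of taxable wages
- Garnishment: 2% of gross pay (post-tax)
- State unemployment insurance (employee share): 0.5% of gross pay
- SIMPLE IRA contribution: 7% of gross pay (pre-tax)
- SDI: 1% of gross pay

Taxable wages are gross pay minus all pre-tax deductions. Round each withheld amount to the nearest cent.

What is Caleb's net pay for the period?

Regular pay: 35 × $29.06 = $1,017.10
Overtime pay: 8 × $29.06 × 2 = $464.96
Gross pay = $1,017.10 + $464.96 = $1,482.06
Flexible spending account contribution: $106.89
SIMPLE IRA contribution: $1,482.06 × 0.07 = $103.74
Pre-tax total = $106.89 + $103.74 = $210.63
Taxable wages = $1,482.06 − $210.63 = $1,271.43
City income tax: $1,271.43 × 0.03 = $38.14
Federal income tax: $1,271.43 × 0.1625 = $206.61
State unemployment insurance (employee share): $1,482.06 × 0.005 = $7.41
Social Security tax: $1,482.06 × 0.05 = $74.10
SDI: $1,482.06 × 0.01 = $14.82
Garnishment: $1,482.06 × 0.02 = $29.64
Total deductions = $106.89 + $103.74 + $38.14 + $206.61 + $7.41 + $74.10 + $14.82 + $29.64 = $581.35
Net pay = $1,482.06 − $581.35 = $900.71

$900.71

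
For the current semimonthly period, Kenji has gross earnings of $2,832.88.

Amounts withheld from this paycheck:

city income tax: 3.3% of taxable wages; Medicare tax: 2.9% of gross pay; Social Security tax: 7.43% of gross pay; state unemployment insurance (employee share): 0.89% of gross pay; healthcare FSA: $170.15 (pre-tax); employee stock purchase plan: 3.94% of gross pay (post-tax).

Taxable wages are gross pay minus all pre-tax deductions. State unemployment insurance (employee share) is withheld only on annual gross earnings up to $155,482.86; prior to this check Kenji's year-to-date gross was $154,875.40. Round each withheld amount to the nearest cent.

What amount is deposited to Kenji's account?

Healthcare FSA: $170.15
Taxable wages = $2,832.88 − $170.15 = $2,662.73
City income tax: $2,662.73 × 0.033 = $87.87
Social Security tax: $2,832.88 × 0.0743 = $210.48
State unemployment insurance (employee share): only $155,482.86 − $154,875.40 = $607.46 of this check is subject → $607.46 × 0.0089 = $5.41
Medicare tax: $2,832.88 × 0.029 = $82.15
Employee stock purchase plan: $2,832.88 × 0.0394 = $111.62
Total deductions = $170.15 + $87.87 + $210.48 + $5.41 + $82.15 + $111.62 = $667.68
Net pay = $2,832.88 − $667.68 = $2,165.20

$2,165.20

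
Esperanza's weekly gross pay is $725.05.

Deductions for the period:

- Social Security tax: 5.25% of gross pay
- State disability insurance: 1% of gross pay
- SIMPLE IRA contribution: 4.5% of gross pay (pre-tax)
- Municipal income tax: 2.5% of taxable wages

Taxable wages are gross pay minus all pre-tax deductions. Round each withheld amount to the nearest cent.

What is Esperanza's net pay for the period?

$629.79

SIMPLE IRA contribution: $725.05 × 0.045 = $32.63
Taxable wages = $725.05 − $32.63 = $692.42
Municipal income tax: $692.42 × 0.025 = $17.31
State disability insurance: $725.05 × 0.01 = $7.25
Social Security tax: $725.05 × 0.0525 = $38.07
Total deductions = $32.63 + $17.31 + $7.25 + $38.07 = $95.26
Net pay = $725.05 − $95.26 = $629.79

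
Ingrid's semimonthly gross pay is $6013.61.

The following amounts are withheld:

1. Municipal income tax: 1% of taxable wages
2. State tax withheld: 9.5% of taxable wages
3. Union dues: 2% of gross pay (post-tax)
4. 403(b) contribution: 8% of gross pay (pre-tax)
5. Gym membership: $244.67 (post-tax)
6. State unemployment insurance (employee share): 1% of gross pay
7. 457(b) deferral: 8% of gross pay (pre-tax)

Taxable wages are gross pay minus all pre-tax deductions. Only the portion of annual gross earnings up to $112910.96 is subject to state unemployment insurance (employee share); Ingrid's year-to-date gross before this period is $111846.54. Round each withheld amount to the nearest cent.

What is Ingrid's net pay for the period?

457(b) deferral: $6013.61 × 0.08 = $481.09
403(b) contribution: $6013.61 × 0.08 = $481.09
Pre-tax total = $481.09 + $481.09 = $962.18
Taxable wages = $6013.61 − $962.18 = $5051.43
Municipal income tax: $5051.43 × 0.01 = $50.51
State tax withheld: $5051.43 × 0.095 = $479.89
State unemployment insurance (employee share): only $112910.96 − $111846.54 = $1064.42 of this check is subject → $1064.42 × 0.01 = $10.64
Gym membership: $244.67
Union dues: $6013.61 × 0.02 = $120.27
Total deductions = $481.09 + $481.09 + $50.51 + $479.89 + $10.64 + $244.67 + $120.27 = $1868.16
Net pay = $6013.61 − $1868.16 = $4145.45

$4145.45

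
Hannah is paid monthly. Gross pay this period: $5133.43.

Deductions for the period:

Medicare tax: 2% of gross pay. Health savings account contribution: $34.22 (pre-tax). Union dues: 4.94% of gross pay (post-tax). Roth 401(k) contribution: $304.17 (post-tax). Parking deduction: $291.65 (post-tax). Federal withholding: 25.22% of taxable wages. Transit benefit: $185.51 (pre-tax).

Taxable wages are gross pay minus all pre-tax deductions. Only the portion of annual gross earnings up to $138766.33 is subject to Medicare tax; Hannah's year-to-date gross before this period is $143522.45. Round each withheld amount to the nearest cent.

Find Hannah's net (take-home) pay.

$2825.05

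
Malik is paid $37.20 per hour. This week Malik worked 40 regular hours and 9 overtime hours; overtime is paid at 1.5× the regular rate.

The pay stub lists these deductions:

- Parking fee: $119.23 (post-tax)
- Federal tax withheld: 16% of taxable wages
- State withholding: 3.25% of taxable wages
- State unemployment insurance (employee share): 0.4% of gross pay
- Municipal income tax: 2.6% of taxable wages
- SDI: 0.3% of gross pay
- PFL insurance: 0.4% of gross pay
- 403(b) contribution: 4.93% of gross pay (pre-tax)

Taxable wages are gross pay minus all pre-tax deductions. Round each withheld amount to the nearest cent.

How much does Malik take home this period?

$1,337.55

Regular pay: 40 × $37.20 = $1,488.00
Overtime pay: 9 × $37.20 × 1.5 = $502.20
Gross pay = $1,488.00 + $502.20 = $1,990.20
403(b) contribution: $1,990.20 × 0.0493 = $98.12
Taxable wages = $1,990.20 − $98.12 = $1,892.08
Federal tax withheld: $1,892.08 × 0.16 = $302.73
Municipal income tax: $1,892.08 × 0.026 = $49.19
State withholding: $1,892.08 × 0.0325 = $61.49
SDI: $1,990.20 × 0.003 = $5.97
PFL insurance: $1,990.20 × 0.004 = $7.96
State unemployment insurance (employee share): $1,990.20 × 0.004 = $7.96
Parking fee: $119.23
Total deductions = $98.12 + $302.73 + $49.19 + $61.49 + $5.97 + $7.96 + $7.96 + $119.23 = $652.65
Net pay = $1,990.20 − $652.65 = $1,337.55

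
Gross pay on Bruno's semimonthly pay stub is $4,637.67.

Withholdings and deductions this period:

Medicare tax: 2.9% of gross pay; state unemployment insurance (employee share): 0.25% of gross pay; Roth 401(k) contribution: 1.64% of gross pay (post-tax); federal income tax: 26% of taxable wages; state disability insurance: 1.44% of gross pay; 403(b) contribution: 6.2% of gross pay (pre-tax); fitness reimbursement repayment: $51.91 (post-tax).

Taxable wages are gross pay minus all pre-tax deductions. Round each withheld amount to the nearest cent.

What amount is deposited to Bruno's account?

$2,878.27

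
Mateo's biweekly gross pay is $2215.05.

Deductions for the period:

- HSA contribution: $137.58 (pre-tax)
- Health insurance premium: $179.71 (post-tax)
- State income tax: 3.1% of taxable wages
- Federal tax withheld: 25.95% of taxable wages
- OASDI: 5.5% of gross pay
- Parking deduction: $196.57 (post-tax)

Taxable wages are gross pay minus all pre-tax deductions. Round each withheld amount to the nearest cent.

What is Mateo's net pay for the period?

$975.86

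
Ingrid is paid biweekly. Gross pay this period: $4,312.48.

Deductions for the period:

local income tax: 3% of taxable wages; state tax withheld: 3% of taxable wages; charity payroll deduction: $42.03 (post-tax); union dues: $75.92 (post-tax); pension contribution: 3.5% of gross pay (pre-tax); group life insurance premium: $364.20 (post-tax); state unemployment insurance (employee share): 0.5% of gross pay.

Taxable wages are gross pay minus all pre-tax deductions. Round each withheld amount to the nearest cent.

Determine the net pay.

$3,408.13

Pension contribution: $4,312.48 × 0.035 = $150.94
Taxable wages = $4,312.48 − $150.94 = $4,161.54
State tax withheld: $4,161.54 × 0.03 = $124.85
Local income tax: $4,161.54 × 0.03 = $124.85
State unemployment insurance (employee share): $4,312.48 × 0.005 = $21.56
Union dues: $75.92
Group life insurance premium: $364.20
Charity payroll deduction: $42.03
Total deductions = $150.94 + $124.85 + $124.85 + $21.56 + $75.92 + $364.20 + $42.03 = $904.35
Net pay = $4,312.48 − $904.35 = $3,408.13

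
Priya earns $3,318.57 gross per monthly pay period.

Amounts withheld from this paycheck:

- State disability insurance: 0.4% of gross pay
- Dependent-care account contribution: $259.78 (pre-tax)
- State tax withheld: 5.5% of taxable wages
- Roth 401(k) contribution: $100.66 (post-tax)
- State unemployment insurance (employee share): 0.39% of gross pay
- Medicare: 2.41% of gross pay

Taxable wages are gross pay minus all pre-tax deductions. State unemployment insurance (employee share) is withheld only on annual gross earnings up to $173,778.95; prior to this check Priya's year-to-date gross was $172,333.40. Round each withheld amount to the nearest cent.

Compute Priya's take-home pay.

Dependent-care account contribution: $259.78
Taxable wages = $3,318.57 − $259.78 = $3,058.79
State tax withheld: $3,058.79 × 0.055 = $168.23
Medicare: $3,318.57 × 0.0241 = $79.98
State unemployment insurance (employee share): only $173,778.95 − $172,333.40 = $1,445.55 of this check is subject → $1,445.55 × 0.0039 = $5.64
State disability insurance: $3,318.57 × 0.004 = $13.27
Roth 401(k) contribution: $100.66
Total deductions = $259.78 + $168.23 + $79.98 + $5.64 + $13.27 + $100.66 = $627.56
Net pay = $3,318.57 − $627.56 = $2,691.01

$2,691.01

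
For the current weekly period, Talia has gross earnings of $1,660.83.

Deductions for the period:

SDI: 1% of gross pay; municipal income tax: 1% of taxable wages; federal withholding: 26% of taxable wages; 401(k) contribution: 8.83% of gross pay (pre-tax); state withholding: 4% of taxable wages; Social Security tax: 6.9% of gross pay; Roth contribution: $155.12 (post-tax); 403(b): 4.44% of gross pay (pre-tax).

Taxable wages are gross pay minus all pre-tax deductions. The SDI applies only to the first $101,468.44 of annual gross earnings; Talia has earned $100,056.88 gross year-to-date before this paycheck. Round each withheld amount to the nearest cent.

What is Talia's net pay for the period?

$710.07

401(k) contribution: $1,660.83 × 0.0883 = $146.65
403(b): $1,660.83 × 0.0444 = $73.74
Pre-tax total = $146.65 + $73.74 = $220.39
Taxable wages = $1,660.83 − $220.39 = $1,440.44
State withholding: $1,440.44 × 0.04 = $57.62
Municipal income tax: $1,440.44 × 0.01 = $14.40
Federal withholding: $1,440.44 × 0.26 = $374.51
SDI: only $101,468.44 − $100,056.88 = $1,411.56 of this check is subject → $1,411.56 × 0.01 = $14.12
Social Security tax: $1,660.83 × 0.069 = $114.60
Roth contribution: $155.12
Total deductions = $146.65 + $73.74 + $57.62 + $14.40 + $374.51 + $14.12 + $114.60 + $155.12 = $950.76
Net pay = $1,660.83 − $950.76 = $710.07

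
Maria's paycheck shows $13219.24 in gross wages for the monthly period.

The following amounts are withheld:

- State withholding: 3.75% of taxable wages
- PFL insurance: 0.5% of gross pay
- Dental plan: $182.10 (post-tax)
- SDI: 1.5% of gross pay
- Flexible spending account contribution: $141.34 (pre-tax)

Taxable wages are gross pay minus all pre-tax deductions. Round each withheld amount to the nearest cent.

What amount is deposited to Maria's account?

Flexible spending account contribution: $141.34
Taxable wages = $13219.24 − $141.34 = $13077.90
State withholding: $13077.90 × 0.0375 = $490.42
PFL insurance: $13219.24 × 0.005 = $66.10
SDI: $13219.24 × 0.015 = $198.29
Dental plan: $182.10
Total deductions = $141.34 + $490.42 + $66.10 + $198.29 + $182.10 = $1078.25
Net pay = $13219.24 − $1078.25 = $12140.99

$12140.99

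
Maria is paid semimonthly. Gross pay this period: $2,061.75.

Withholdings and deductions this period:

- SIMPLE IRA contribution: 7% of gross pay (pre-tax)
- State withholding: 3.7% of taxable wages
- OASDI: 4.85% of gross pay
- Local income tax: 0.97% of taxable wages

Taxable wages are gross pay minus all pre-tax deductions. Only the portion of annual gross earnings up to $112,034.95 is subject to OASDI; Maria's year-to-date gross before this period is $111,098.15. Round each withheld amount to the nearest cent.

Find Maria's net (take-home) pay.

SIMPLE IRA contribution: $2,061.75 × 0.07 = $144.32
Taxable wages = $2,061.75 − $144.32 = $1,917.43
Local income tax: $1,917.43 × 0.0097 = $18.60
State withholding: $1,917.43 × 0.037 = $70.94
OASDI: only $112,034.95 − $111,098.15 = $936.80 of this check is subject → $936.80 × 0.0485 = $45.43
Total deductions = $144.32 + $18.60 + $70.94 + $45.43 = $279.29
Net pay = $2,061.75 − $279.29 = $1,782.46

$1,782.46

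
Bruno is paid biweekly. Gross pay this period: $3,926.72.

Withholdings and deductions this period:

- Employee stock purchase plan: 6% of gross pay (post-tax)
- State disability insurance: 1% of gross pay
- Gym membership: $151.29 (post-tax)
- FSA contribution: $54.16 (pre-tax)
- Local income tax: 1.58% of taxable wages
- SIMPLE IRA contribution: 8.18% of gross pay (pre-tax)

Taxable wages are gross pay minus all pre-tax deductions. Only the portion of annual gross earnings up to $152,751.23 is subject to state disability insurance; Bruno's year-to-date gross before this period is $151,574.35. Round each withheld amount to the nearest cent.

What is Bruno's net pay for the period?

FSA contribution: $54.16
SIMPLE IRA contribution: $3,926.72 × 0.0818 = $321.21
Pre-tax total = $54.16 + $321.21 = $375.37
Taxable wages = $3,926.72 − $375.37 = $3,551.35
Local income tax: $3,551.35 × 0.0158 = $56.11
State disability insurance: only $152,751.23 − $151,574.35 = $1,176.88 of this check is subject → $1,176.88 × 0.01 = $11.77
Gym membership: $151.29
Employee stock purchase plan: $3,926.72 × 0.06 = $235.60
Total deductions = $54.16 + $321.21 + $56.11 + $11.77 + $151.29 + $235.60 = $830.14
Net pay = $3,926.72 − $830.14 = $3,096.58

$3,096.58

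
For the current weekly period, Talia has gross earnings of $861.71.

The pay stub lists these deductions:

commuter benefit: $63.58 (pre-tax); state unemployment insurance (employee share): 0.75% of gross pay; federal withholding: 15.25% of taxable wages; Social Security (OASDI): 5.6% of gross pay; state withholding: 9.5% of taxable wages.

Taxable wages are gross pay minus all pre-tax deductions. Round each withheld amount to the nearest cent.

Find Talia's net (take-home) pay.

$545.88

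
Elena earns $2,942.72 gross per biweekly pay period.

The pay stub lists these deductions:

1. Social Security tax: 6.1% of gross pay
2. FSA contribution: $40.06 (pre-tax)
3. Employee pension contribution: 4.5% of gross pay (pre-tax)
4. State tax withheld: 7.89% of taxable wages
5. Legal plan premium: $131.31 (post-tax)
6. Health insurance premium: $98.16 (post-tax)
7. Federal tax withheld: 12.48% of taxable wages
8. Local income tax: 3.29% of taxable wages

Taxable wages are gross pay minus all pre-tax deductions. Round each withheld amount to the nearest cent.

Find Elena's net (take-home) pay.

Employee pension contribution: $2,942.72 × 0.045 = $132.42
FSA contribution: $40.06
Pre-tax total = $132.42 + $40.06 = $172.48
Taxable wages = $2,942.72 − $172.48 = $2,770.24
Federal tax withheld: $2,770.24 × 0.1248 = $345.73
State tax withheld: $2,770.24 × 0.0789 = $218.57
Local income tax: $2,770.24 × 0.0329 = $91.14
Social Security tax: $2,942.72 × 0.061 = $179.51
Legal plan premium: $131.31
Health insurance premium: $98.16
Total deductions = $132.42 + $40.06 + $345.73 + $218.57 + $91.14 + $179.51 + $131.31 + $98.16 = $1,236.90
Net pay = $2,942.72 − $1,236.90 = $1,705.82

$1,705.82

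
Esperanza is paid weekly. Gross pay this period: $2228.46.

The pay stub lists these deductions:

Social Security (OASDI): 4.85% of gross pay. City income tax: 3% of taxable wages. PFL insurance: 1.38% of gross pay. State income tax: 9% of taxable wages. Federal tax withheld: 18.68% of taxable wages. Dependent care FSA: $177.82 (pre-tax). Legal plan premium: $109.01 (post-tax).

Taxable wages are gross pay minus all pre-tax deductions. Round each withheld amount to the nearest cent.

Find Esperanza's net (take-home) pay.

$1173.66

Dependent care FSA: $177.82
Taxable wages = $2228.46 − $177.82 = $2050.64
State income tax: $2050.64 × 0.09 = $184.56
Federal tax withheld: $2050.64 × 0.1868 = $383.06
City income tax: $2050.64 × 0.03 = $61.52
Social Security (OASDI): $2228.46 × 0.0485 = $108.08
PFL insurance: $2228.46 × 0.0138 = $30.75
Legal plan premium: $109.01
Total deductions = $177.82 + $184.56 + $383.06 + $61.52 + $108.08 + $30.75 + $109.01 = $1054.80
Net pay = $2228.46 − $1054.80 = $1173.66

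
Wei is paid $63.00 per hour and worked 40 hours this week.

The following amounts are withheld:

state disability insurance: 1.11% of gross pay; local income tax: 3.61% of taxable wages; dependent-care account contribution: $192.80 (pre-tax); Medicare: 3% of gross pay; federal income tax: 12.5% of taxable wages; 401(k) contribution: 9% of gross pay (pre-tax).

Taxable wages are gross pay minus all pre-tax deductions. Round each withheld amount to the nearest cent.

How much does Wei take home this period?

$1,658.46

Gross pay: 40 × $63.00 = $2,520.00
401(k) contribution: $2,520.00 × 0.09 = $226.80
Dependent-care account contribution: $192.80
Pre-tax total = $226.80 + $192.80 = $419.60
Taxable wages = $2,520.00 − $419.60 = $2,100.40
Federal income tax: $2,100.40 × 0.125 = $262.55
Local income tax: $2,100.40 × 0.0361 = $75.82
State disability insurance: $2,520.00 × 0.0111 = $27.97
Medicare: $2,520.00 × 0.03 = $75.60
Total deductions = $226.80 + $192.80 + $262.55 + $75.82 + $27.97 + $75.60 = $861.54
Net pay = $2,520.00 − $861.54 = $1,658.46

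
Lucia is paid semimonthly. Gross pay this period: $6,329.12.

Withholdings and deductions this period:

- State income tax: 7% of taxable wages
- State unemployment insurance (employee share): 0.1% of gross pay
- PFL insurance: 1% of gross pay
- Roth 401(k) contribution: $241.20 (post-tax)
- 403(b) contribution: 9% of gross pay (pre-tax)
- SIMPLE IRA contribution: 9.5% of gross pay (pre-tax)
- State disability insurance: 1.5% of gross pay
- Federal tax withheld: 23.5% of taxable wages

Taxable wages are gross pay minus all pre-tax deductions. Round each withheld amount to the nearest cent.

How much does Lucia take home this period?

403(b) contribution: $6,329.12 × 0.09 = $569.62
SIMPLE IRA contribution: $6,329.12 × 0.095 = $601.27
Pre-tax total = $569.62 + $601.27 = $1,170.89
Taxable wages = $6,329.12 − $1,170.89 = $5,158.23
Federal tax withheld: $5,158.23 × 0.235 = $1,212.18
State income tax: $5,158.23 × 0.07 = $361.08
State unemployment insurance (employee share): $6,329.12 × 0.001 = $6.33
State disability insurance: $6,329.12 × 0.015 = $94.94
PFL insurance: $6,329.12 × 0.01 = $63.29
Roth 401(k) contribution: $241.20
Total deductions = $569.62 + $601.27 + $1,212.18 + $361.08 + $6.33 + $94.94 + $63.29 + $241.20 = $3,149.91
Net pay = $6,329.12 − $3,149.91 = $3,179.21

$3,179.21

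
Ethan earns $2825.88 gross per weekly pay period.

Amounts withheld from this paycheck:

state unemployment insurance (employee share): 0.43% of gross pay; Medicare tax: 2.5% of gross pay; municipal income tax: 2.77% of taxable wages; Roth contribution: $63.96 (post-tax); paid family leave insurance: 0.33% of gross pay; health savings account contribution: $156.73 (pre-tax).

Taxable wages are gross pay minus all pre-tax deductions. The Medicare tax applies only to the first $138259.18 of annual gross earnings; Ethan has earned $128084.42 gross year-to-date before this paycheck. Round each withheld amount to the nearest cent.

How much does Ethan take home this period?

$2439.12

Health savings account contribution: $156.73
Taxable wages = $2825.88 − $156.73 = $2669.15
Municipal income tax: $2669.15 × 0.0277 = $73.94
State unemployment insurance (employee share): $2825.88 × 0.0043 = $12.15
Medicare tax: cap not yet reached, full $2825.88 is subject → $2825.88 × 0.025 = $70.65
Paid family leave insurance: $2825.88 × 0.0033 = $9.33
Roth contribution: $63.96
Total deductions = $156.73 + $73.94 + $12.15 + $70.65 + $9.33 + $63.96 = $386.76
Net pay = $2825.88 − $386.76 = $2439.12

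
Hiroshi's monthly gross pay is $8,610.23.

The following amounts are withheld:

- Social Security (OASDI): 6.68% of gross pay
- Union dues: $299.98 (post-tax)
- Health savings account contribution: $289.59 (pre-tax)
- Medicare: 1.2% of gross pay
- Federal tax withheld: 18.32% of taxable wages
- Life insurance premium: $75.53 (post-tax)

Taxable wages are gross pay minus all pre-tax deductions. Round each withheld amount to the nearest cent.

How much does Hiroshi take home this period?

$5,742.31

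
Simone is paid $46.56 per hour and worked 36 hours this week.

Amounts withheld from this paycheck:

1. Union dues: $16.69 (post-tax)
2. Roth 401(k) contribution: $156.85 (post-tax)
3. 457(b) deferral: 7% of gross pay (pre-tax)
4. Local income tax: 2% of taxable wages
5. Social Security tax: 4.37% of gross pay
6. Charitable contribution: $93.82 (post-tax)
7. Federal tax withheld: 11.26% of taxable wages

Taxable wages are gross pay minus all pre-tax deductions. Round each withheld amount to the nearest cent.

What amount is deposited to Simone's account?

$1,011.52

Gross pay: 36 × $46.56 = $1,676.16
457(b) deferral: $1,676.16 × 0.07 = $117.33
Taxable wages = $1,676.16 − $117.33 = $1,558.83
Federal tax withheld: $1,558.83 × 0.1126 = $175.52
Local income tax: $1,558.83 × 0.02 = $31.18
Social Security tax: $1,676.16 × 0.0437 = $73.25
Charitable contribution: $93.82
Roth 401(k) contribution: $156.85
Union dues: $16.69
Total deductions = $117.33 + $175.52 + $31.18 + $73.25 + $93.82 + $156.85 + $16.69 = $664.64
Net pay = $1,676.16 − $664.64 = $1,011.52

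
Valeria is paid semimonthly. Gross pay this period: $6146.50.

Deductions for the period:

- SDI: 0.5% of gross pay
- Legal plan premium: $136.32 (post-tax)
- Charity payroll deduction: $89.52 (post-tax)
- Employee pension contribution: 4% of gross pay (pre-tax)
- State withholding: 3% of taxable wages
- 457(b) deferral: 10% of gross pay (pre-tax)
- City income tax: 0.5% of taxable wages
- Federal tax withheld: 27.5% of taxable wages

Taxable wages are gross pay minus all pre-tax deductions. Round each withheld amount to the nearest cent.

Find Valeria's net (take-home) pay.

457(b) deferral: $6146.50 × 0.1 = $614.65
Employee pension contribution: $6146.50 × 0.04 = $245.86
Pre-tax total = $614.65 + $245.86 = $860.51
Taxable wages = $6146.50 − $860.51 = $5285.99
State withholding: $5285.99 × 0.03 = $158.58
City income tax: $5285.99 × 0.005 = $26.43
Federal tax withheld: $5285.99 × 0.275 = $1453.65
SDI: $6146.50 × 0.005 = $30.73
Legal plan premium: $136.32
Charity payroll deduction: $89.52
Total deductions = $614.65 + $245.86 + $158.58 + $26.43 + $1453.65 + $30.73 + $136.32 + $89.52 = $2755.74
Net pay = $6146.50 − $2755.74 = $3390.76

$3390.76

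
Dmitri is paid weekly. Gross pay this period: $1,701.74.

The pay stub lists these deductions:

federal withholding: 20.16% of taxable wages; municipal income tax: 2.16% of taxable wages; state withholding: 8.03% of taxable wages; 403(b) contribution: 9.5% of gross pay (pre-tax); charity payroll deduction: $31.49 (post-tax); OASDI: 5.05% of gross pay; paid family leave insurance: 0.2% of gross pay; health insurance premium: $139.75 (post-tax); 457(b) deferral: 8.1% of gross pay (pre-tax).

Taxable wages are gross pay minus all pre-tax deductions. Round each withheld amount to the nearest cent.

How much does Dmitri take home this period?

403(b) contribution: $1,701.74 × 0.095 = $161.67
457(b) deferral: $1,701.74 × 0.081 = $137.84
Pre-tax total = $161.67 + $137.84 = $299.51
Taxable wages = $1,701.74 − $299.51 = $1,402.23
Municipal income tax: $1,402.23 × 0.0216 = $30.29
Federal withholding: $1,402.23 × 0.2016 = $282.69
State withholding: $1,402.23 × 0.0803 = $112.60
Paid family leave insurance: $1,701.74 × 0.002 = $3.40
OASDI: $1,701.74 × 0.0505 = $85.94
Charity payroll deduction: $31.49
Health insurance premium: $139.75
Total deductions = $161.67 + $137.84 + $30.29 + $282.69 + $112.60 + $3.40 + $85.94 + $31.49 + $139.75 = $985.67
Net pay = $1,701.74 − $985.67 = $716.07

$716.07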